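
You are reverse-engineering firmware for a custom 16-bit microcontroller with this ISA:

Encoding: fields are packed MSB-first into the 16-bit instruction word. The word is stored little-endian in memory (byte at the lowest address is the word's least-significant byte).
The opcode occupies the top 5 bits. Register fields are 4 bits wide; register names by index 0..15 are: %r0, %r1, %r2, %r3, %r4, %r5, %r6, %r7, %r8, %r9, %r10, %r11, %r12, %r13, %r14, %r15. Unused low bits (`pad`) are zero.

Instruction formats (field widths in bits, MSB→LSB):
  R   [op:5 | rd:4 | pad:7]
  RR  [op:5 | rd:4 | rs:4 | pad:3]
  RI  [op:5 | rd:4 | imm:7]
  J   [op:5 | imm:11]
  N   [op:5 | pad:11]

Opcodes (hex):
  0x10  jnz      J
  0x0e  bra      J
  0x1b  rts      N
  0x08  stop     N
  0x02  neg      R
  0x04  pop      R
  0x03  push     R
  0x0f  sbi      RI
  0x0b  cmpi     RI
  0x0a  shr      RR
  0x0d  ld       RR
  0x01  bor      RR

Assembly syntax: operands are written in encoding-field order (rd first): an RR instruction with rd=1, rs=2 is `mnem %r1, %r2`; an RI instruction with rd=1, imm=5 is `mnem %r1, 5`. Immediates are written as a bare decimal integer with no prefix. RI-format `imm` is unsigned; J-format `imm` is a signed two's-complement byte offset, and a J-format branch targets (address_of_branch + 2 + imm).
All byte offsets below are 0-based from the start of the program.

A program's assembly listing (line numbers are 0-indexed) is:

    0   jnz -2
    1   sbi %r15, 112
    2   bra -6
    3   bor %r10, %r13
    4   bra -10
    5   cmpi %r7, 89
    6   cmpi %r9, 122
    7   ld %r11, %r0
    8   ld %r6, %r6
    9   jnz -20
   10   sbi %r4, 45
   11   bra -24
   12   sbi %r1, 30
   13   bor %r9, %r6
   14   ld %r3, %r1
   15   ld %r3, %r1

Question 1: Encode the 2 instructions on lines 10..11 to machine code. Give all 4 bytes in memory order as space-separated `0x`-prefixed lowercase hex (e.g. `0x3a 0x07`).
0x2d 0x7a 0xe8 0x77

line 10 (sbi): pack op=0xf:5|rd=4:4|imm=45:7 = 0x7a2d; little→ 2d 7a
line 11 (bra): pack op=0xe:5|imm=-24:11 = 0x77e8; little→ e8 77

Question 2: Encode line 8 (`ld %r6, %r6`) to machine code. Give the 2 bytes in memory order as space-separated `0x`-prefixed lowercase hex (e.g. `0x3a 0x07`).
0x30 0x6b

line 8 (ld): pack op=0xd:5|rd=6:4|rs=6:4|pad=0:3 = 0x6b30; little→ 30 6b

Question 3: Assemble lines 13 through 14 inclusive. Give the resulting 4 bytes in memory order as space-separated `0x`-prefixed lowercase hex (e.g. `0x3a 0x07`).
line 13 (bor): pack op=0x1:5|rd=9:4|rs=6:4|pad=0:3 = 0x0cb0; little→ b0 0c
line 14 (ld): pack op=0xd:5|rd=3:4|rs=1:4|pad=0:3 = 0x6988; little→ 88 69

0xb0 0x0c 0x88 0x69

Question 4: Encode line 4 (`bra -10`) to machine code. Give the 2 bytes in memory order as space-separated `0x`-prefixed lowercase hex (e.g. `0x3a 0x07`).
4. bra fields op=0xe:5|imm=-10:11 → word 77f6h → f6 77

0xf6 0x77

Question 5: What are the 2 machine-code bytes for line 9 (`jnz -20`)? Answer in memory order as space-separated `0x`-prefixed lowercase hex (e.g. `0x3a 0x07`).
0xec 0x87

9. jnz fields op=0x10:5|imm=-20:11 → word 87ech → ec 87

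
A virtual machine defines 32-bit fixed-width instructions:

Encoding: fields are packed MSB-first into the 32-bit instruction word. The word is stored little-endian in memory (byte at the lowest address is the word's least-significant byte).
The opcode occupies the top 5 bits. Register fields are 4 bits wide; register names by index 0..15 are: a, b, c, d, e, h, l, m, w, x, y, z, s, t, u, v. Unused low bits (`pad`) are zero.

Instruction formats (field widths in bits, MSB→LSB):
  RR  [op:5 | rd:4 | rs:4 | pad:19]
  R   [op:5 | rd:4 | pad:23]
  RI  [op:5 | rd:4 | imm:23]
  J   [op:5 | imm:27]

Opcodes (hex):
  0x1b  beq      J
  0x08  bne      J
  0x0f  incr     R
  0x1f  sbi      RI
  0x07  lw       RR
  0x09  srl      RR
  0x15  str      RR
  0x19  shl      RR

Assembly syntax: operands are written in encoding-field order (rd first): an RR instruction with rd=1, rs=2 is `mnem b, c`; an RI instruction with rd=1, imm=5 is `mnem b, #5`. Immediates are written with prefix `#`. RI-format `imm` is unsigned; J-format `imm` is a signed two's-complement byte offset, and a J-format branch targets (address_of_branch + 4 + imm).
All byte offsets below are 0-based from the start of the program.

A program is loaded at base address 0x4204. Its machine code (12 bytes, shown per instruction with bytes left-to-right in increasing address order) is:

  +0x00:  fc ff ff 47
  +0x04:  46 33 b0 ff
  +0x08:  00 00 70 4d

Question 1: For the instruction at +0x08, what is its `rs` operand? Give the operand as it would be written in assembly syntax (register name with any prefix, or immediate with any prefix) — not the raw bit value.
@+08  little-endian(00 00 70 4d) = 0x4d700000
  top 5b → 0x9 → srl [RR]
  rd@[26:23]=0xa ⇒ y
  rs@[22:19]=0xe ⇒ u

u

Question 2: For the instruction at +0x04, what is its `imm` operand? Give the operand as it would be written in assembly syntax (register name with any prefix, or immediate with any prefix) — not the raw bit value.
#3158854

@+04  little-endian(46 33 b0 ff) = 0xffb03346
  opcode bits[31:27]=0x1f: sbi/RI
  rd@[26:23]=0xf ⇒ v
  imm@[22:0]=0x303346 ⇒ #3158854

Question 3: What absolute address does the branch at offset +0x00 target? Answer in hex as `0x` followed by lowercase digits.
0x4204

[00] fc ff ff 47 → 0x47fffffc
  top 5b → 0x8 → bne [J]
  imm@[26:0]=0x7fffffc (s27→-4) ⇒ #-4
  target = base 0x4204 + off 0x00 + 4 + imm -4 = 0x4204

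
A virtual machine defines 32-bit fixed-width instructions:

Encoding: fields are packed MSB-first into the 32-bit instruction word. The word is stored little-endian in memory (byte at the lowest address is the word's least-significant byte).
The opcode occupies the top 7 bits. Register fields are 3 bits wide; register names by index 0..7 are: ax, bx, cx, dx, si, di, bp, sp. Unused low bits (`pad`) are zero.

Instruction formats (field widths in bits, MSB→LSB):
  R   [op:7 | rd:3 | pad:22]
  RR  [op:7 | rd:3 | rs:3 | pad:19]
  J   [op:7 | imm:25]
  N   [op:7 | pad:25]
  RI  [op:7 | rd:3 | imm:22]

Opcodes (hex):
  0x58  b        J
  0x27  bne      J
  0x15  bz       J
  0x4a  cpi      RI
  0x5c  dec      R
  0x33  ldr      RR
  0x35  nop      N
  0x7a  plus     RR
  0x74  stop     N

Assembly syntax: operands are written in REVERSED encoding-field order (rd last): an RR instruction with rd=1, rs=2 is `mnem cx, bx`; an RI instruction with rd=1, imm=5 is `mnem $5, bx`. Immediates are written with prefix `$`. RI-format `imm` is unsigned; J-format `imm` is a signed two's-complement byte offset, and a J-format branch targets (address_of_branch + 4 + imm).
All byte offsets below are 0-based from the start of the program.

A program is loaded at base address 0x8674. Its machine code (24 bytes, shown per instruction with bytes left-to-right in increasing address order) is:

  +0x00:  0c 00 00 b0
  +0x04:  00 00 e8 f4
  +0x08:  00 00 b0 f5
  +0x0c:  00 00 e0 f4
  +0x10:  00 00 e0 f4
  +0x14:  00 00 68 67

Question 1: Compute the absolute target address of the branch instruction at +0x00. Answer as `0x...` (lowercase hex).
[00] 0c 00 00 b0 → 0xb000000c
  op=0xb000000c>>25=0x58 ⇒ b (J)
  imm@[24:0]=0xc ⇒ $12
  target = base 0x8674 + off 0x00 + 4 + imm 12 = 0x8684

0x8684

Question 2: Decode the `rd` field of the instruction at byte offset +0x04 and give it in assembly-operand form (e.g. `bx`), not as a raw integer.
[04] 00 00 e8 f4 → 0xf4e80000
  top 7b → 0x7a → plus [RR]
  rd@[24:22]=0x3 ⇒ dx
  rs@[21:19]=0x5 ⇒ di

dx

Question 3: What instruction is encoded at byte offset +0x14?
off 0x14: read 00 00 68 67 as little → 0x67680000
  op=0x67680000>>25=0x33 ⇒ ldr (RR)
  rd@[24:22]=0x5 ⇒ di
  rs@[21:19]=0x5 ⇒ di

ldr di, di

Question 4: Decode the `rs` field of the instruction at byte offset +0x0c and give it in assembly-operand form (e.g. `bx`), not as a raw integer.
@+0c  little-endian(00 00 e0 f4) = 0xf4e00000
  op=0xf4e00000>>25=0x7a ⇒ plus (RR)
  rd: (w>>22)&0x7=0x3 → dx
  rs: (w>>19)&0x7=0x4 → si

si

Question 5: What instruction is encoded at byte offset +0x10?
off 0x10: read 00 00 e0 f4 as little → 0xf4e00000
  top 7b → 0x7a → plus [RR]
  rd: (w>>22)&0x7=0x3 → dx
  rs: (w>>19)&0x7=0x4 → si

plus si, dx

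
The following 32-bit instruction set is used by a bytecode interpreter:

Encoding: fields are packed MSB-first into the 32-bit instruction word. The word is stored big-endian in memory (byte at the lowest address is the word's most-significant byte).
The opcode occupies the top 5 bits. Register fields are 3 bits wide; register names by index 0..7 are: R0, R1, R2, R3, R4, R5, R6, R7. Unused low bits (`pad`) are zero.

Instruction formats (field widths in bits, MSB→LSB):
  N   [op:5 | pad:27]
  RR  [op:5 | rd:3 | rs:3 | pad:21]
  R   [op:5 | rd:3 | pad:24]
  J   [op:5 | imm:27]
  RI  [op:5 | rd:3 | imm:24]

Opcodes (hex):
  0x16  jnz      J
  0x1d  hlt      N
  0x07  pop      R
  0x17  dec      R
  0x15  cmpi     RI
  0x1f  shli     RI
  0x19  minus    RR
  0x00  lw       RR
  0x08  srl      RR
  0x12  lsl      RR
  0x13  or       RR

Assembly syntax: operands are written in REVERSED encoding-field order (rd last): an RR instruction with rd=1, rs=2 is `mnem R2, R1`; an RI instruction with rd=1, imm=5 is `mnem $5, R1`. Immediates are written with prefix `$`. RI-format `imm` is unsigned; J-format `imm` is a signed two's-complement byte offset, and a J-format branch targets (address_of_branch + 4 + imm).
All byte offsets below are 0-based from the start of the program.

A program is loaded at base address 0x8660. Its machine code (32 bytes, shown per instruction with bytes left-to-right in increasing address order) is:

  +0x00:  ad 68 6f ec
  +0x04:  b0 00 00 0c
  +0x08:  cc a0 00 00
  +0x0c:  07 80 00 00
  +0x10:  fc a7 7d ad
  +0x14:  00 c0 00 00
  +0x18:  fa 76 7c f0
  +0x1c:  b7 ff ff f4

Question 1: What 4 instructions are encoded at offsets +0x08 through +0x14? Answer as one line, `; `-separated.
minus R5, R4; lw R4, R7; shli $10976685, R4; lw R6, R0

[08] cc a0 00 00 → 0xcca00000
  top 5b → 0x19 → minus [RR]
  [26:24] rd=4 = R4
  [23:21] rs=5 = R5
[0c] 07 80 00 00 → 0x07800000
  top 5b → 0x0 → lw [RR]
  [26:24] rd=7 = R7
  [23:21] rs=4 = R4
[10] fc a7 7d ad → 0xfca77dad
  top 5b → 0x1f → shli [RI]
  [26:24] rd=4 = R4
  [23:0] imm=10976685 = $10976685
[14] 00 c0 00 00 → 0x00c00000
  top 5b → 0x0 → lw [RR]
  [26:24] rd=0 = R0
  [23:21] rs=6 = R6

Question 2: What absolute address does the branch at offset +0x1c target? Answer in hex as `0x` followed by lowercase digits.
0x8674

+0x1c: b7 ff ff f4 ⇒ word 0xb7fffff4 (big)
  op=0xb7fffff4>>27=0x16 ⇒ jnz (J)
  imm: (w>>0)&0x7ffffff=0x7fffff4 (s27→-12) → $-12
  target = base 0x8660 + off 0x1c + 4 + imm -12 = 0x8674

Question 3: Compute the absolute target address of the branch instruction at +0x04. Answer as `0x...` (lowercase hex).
[04] b0 00 00 0c → 0xb000000c
  op=0xb000000c>>27=0x16 ⇒ jnz (J)
  imm@[26:0]=0xc ⇒ $12
  target = base 0x8660 + off 0x04 + 4 + imm 12 = 0x8674

0x8674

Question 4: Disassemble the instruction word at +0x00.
[00] ad 68 6f ec → 0xad686fec
  opcode bits[31:27]=0x15: cmpi/RI
  [26:24] rd=5 = R5
  [23:0] imm=6844396 = $6844396

cmpi $6844396, R5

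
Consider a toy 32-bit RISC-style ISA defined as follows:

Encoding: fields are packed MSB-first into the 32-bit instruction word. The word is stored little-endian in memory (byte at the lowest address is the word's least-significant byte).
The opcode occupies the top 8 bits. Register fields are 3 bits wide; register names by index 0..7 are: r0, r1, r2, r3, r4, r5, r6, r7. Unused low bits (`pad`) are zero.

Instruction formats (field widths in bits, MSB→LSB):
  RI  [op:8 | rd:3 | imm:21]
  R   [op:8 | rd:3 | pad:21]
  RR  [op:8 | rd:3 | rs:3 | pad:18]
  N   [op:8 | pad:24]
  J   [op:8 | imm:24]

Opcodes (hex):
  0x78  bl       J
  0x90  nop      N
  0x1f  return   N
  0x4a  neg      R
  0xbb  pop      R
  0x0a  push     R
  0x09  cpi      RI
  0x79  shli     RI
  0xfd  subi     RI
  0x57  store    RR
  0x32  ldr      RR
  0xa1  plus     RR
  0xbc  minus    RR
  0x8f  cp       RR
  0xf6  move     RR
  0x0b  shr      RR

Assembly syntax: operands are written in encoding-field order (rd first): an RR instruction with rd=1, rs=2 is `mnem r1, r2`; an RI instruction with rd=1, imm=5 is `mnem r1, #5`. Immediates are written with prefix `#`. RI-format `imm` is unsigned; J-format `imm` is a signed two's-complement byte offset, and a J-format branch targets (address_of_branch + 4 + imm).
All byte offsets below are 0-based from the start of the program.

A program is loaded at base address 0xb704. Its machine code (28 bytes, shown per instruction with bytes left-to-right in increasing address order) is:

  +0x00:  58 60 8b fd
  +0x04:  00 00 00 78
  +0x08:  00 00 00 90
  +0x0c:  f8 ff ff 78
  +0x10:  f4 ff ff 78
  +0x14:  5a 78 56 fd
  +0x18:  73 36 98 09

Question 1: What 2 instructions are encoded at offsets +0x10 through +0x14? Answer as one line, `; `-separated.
@+10  little-endian(f4 ff ff 78) = 0x78fffff4
  op=0x78fffff4>>24=0x78 ⇒ bl (J)
  imm@[23:0]=0xfffff4 (s24→-12) ⇒ #-12
@+14  little-endian(5a 78 56 fd) = 0xfd56785a
  op=0xfd56785a>>24=0xfd ⇒ subi (RI)
  rd@[23:21]=0x2 ⇒ r2
  imm@[20:0]=0x16785a ⇒ #1472602

bl #-12; subi r2, #1472602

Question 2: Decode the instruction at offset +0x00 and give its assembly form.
[00] 58 60 8b fd → 0xfd8b6058
  top 8b → 0xfd → subi [RI]
  [23:21] rd=4 = r4
  [20:0] imm=745560 = #745560

subi r4, #745560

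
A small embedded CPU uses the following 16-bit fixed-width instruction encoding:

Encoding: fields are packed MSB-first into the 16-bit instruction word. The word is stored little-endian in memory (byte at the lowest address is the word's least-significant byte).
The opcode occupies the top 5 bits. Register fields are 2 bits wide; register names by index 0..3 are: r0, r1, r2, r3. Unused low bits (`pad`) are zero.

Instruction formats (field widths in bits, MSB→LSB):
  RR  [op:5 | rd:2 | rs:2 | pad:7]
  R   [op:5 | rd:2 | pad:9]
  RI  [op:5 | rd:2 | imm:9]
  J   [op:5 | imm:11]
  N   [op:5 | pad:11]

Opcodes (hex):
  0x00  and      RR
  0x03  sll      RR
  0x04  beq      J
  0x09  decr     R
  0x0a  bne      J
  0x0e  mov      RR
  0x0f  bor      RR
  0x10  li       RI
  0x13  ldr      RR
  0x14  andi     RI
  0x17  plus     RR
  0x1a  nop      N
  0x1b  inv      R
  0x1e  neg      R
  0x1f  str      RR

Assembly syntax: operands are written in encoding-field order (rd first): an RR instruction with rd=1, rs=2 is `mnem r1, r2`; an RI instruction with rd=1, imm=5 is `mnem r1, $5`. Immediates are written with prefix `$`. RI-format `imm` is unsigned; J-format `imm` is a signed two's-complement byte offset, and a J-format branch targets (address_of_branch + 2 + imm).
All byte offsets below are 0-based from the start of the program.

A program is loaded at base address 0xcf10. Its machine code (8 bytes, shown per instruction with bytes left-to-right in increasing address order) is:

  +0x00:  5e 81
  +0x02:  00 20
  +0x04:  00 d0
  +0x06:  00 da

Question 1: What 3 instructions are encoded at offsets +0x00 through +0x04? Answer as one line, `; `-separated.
li r0, $350; beq $0; nop

off 0x00: read 5e 81 as little → 0x815e
  top 5b → 0x10 → li [RI]
  [10:9] rd=0 = r0
  [8:0] imm=350 = $350
off 0x02: read 00 20 as little → 0x2000
  top 5b → 0x4 → beq [J]
  [10:0] imm=0 = $0
off 0x04: read 00 d0 as little → 0xd000
  top 5b → 0x1a → nop [N]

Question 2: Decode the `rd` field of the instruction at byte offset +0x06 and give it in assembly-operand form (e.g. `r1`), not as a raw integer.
r1

[06] 00 da → 0xda00
  opcode bits[15:11]=0x1b: inv/R
  rd@[10:9]=0x1 ⇒ r1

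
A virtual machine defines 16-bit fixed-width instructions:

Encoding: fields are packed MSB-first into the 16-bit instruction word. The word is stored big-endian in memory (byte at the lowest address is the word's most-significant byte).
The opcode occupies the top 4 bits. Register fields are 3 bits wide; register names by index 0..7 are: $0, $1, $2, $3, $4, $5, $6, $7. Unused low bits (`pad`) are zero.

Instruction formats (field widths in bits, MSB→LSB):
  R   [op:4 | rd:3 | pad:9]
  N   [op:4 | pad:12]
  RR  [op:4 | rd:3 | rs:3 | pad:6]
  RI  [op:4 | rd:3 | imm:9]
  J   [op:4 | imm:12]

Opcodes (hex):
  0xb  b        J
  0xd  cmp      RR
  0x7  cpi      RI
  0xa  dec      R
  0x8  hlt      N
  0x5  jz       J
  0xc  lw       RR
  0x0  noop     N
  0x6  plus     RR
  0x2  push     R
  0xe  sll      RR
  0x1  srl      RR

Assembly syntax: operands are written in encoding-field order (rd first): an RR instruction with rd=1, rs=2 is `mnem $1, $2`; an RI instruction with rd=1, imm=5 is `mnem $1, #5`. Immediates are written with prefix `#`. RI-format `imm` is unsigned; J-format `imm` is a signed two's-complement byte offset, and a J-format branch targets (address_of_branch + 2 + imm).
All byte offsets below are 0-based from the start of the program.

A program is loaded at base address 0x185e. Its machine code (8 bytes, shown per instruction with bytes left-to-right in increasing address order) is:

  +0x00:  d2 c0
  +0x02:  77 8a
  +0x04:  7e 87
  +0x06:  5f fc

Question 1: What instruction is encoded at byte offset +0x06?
[06] 5f fc → 0x5ffc
  op=0x5ffc>>12=0x5 ⇒ jz (J)
  imm@[11:0]=0xffc (s12→-4) ⇒ #-4

jz #-4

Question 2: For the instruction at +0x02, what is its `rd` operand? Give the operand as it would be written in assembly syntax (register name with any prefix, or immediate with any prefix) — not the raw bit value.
$3

[02] 77 8a → 0x778a
  top 4b → 0x7 → cpi [RI]
  rd@[11:9]=0x3 ⇒ $3
  imm@[8:0]=0x18a ⇒ #394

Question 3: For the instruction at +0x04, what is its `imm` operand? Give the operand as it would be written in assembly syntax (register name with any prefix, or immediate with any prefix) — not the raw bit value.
#135

[04] 7e 87 → 0x7e87
  top 4b → 0x7 → cpi [RI]
  rd@[11:9]=0x7 ⇒ $7
  imm@[8:0]=0x87 ⇒ #135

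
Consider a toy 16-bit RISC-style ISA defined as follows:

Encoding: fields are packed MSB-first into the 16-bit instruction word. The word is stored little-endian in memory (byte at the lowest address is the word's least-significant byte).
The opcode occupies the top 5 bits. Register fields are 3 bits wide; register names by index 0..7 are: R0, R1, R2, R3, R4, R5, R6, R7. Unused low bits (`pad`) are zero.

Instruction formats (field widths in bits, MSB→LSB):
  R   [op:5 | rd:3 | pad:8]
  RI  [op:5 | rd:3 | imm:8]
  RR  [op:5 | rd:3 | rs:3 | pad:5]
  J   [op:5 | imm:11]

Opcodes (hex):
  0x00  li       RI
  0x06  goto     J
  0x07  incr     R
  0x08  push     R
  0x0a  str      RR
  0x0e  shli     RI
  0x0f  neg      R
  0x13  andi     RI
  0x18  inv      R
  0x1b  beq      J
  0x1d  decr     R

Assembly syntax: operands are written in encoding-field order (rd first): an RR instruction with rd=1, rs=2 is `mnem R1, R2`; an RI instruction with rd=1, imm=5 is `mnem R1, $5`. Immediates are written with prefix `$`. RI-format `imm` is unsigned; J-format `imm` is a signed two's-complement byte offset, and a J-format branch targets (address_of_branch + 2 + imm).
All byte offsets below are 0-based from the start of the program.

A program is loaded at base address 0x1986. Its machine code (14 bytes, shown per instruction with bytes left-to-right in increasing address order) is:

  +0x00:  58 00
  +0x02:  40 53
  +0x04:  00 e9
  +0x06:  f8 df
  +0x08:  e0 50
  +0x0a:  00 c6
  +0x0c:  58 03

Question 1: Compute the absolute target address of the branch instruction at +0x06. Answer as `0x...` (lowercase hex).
0x1986

+0x06: f8 df ⇒ word 0xdff8 (little)
  opcode bits[15:11]=0x1b: beq/J
  imm: (w>>0)&0x7ff=0x7f8 (s11→-8) → $-8
  target = base 0x1986 + off 0x06 + 2 + imm -8 = 0x1986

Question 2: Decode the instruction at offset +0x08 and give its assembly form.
str R0, R7

[08] e0 50 → 0x50e0
  opcode bits[15:11]=0xa: str/RR
  rd@[10:8]=0x0 ⇒ R0
  rs@[7:5]=0x7 ⇒ R7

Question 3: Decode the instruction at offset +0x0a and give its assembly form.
inv R6

[0a] 00 c6 → 0xc600
  op=0xc600>>11=0x18 ⇒ inv (R)
  [10:8] rd=6 = R6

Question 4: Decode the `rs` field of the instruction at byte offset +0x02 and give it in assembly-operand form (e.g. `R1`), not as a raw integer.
+0x02: 40 53 ⇒ word 0x5340 (little)
  top 5b → 0xa → str [RR]
  rd: (w>>8)&0x7=0x3 → R3
  rs: (w>>5)&0x7=0x2 → R2

R2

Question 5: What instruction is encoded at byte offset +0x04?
decr R1

+0x04: 00 e9 ⇒ word 0xe900 (little)
  opcode bits[15:11]=0x1d: decr/R
  [10:8] rd=1 = R1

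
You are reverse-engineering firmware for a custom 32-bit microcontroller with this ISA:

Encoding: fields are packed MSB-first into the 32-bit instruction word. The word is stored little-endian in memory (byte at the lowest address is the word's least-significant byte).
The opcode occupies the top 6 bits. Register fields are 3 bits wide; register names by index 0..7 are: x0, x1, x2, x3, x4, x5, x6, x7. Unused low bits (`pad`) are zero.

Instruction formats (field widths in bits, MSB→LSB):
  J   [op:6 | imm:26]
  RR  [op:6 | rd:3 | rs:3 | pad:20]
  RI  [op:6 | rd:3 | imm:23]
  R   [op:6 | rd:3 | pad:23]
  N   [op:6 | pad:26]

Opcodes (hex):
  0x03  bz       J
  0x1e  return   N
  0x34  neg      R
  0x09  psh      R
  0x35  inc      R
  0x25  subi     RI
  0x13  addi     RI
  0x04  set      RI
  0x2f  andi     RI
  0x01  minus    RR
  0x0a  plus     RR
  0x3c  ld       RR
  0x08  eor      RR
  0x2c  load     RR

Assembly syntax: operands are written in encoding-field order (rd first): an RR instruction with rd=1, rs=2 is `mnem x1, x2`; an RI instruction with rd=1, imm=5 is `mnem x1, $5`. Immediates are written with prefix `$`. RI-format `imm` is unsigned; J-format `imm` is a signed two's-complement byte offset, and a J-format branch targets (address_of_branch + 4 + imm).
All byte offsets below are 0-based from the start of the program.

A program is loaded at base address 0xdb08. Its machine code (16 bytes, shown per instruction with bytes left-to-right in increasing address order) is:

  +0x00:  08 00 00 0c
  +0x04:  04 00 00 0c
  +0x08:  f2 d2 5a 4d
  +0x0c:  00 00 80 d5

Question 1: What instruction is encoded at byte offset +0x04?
[04] 04 00 00 0c → 0x0c000004
  opcode bits[31:26]=0x3: bz/J
  [25:0] imm=4 = $4

bz $4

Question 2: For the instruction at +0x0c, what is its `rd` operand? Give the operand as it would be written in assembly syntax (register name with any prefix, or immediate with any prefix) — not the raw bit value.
x3

@+0c  little-endian(00 00 80 d5) = 0xd5800000
  top 6b → 0x35 → inc [R]
  rd: (w>>23)&0x7=0x3 → x3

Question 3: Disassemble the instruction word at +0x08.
+0x08: f2 d2 5a 4d ⇒ word 0x4d5ad2f2 (little)
  opcode bits[31:26]=0x13: addi/RI
  rd@[25:23]=0x2 ⇒ x2
  imm@[22:0]=0x5ad2f2 ⇒ $5952242

addi x2, $5952242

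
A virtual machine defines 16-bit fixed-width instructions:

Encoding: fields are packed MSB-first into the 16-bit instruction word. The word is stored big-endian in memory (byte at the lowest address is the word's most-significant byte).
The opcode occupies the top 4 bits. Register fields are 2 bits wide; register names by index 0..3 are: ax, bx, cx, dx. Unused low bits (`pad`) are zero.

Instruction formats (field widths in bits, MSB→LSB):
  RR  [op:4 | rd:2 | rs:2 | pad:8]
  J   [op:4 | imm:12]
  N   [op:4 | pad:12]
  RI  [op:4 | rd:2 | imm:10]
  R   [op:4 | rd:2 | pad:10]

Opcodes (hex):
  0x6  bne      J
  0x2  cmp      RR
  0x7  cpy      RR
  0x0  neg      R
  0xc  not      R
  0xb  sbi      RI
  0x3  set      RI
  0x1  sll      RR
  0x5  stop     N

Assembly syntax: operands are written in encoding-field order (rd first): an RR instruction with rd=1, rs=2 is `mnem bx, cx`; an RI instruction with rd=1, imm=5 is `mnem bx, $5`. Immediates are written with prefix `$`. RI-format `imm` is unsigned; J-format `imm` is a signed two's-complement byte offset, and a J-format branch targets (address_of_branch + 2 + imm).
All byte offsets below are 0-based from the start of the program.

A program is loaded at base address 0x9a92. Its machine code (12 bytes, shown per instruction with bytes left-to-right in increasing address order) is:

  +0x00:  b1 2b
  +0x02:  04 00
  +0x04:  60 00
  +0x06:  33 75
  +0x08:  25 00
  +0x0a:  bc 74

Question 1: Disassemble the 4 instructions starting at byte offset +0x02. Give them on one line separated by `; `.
+0x02: 04 00 ⇒ word 0x0400 (big)
  top 4b → 0x0 → neg [R]
  rd@[11:10]=0x1 ⇒ bx
+0x04: 60 00 ⇒ word 0x6000 (big)
  top 4b → 0x6 → bne [J]
  imm@[11:0]=0x0 ⇒ $0
+0x06: 33 75 ⇒ word 0x3375 (big)
  top 4b → 0x3 → set [RI]
  rd@[11:10]=0x0 ⇒ ax
  imm@[9:0]=0x375 ⇒ $885
+0x08: 25 00 ⇒ word 0x2500 (big)
  top 4b → 0x2 → cmp [RR]
  rd@[11:10]=0x1 ⇒ bx
  rs@[9:8]=0x1 ⇒ bx

neg bx; bne $0; set ax, $885; cmp bx, bx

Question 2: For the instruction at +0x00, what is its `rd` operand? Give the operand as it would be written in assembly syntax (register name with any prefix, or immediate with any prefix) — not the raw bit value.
[00] b1 2b → 0xb12b
  top 4b → 0xb → sbi [RI]
  rd: (w>>10)&0x3=0x0 → ax
  imm: (w>>0)&0x3ff=0x12b → $299

ax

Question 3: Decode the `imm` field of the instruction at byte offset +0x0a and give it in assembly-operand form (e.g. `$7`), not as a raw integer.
$116

@+0a  big-endian(bc 74) = 0xbc74
  top 4b → 0xb → sbi [RI]
  rd@[11:10]=0x3 ⇒ dx
  imm@[9:0]=0x74 ⇒ $116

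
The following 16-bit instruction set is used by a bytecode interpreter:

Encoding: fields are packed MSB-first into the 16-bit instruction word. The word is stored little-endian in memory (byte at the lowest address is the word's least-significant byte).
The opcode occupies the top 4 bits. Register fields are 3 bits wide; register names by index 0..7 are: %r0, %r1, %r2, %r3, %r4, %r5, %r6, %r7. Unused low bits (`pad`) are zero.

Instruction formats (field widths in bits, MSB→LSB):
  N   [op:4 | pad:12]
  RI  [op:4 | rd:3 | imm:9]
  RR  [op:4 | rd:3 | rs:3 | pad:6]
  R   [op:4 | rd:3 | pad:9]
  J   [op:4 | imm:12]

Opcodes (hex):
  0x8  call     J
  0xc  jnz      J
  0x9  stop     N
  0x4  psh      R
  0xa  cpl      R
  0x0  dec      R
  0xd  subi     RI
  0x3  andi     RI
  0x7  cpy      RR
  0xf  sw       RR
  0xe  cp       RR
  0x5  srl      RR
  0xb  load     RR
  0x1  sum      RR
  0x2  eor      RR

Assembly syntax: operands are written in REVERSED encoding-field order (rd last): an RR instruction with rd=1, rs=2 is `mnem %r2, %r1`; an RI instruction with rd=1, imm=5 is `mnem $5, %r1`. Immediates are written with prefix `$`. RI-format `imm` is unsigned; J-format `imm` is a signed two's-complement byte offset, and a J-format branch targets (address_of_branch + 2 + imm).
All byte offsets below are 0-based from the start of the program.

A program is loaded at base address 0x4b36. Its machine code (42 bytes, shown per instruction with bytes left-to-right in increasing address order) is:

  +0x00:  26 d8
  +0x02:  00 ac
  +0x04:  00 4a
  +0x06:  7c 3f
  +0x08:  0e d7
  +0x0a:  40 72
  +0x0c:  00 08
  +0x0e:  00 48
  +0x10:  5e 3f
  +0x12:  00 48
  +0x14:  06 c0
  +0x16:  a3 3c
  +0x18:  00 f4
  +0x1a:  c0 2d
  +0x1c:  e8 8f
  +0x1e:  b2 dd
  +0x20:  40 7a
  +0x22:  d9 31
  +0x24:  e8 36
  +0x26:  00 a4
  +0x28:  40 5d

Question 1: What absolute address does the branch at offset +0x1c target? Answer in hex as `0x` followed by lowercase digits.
[1c] e8 8f → 0x8fe8
  opcode bits[15:12]=0x8: call/J
  imm: (w>>0)&0xfff=0xfe8 (s12→-24) → $-24
  target = base 0x4b36 + off 0x1c + 2 + imm -24 = 0x4b3c

0x4b3c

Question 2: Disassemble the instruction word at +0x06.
[06] 7c 3f → 0x3f7c
  op=0x3f7c>>12=0x3 ⇒ andi (RI)
  [11:9] rd=7 = %r7
  [8:0] imm=380 = $380

andi $380, %r7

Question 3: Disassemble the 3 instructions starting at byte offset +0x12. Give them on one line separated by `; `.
psh %r4; jnz $6; andi $163, %r6

off 0x12: read 00 48 as little → 0x4800
  top 4b → 0x4 → psh [R]
  rd: (w>>9)&0x7=0x4 → %r4
off 0x14: read 06 c0 as little → 0xc006
  top 4b → 0xc → jnz [J]
  imm: (w>>0)&0xfff=0x6 → $6
off 0x16: read a3 3c as little → 0x3ca3
  top 4b → 0x3 → andi [RI]
  rd: (w>>9)&0x7=0x6 → %r6
  imm: (w>>0)&0x1ff=0xa3 → $163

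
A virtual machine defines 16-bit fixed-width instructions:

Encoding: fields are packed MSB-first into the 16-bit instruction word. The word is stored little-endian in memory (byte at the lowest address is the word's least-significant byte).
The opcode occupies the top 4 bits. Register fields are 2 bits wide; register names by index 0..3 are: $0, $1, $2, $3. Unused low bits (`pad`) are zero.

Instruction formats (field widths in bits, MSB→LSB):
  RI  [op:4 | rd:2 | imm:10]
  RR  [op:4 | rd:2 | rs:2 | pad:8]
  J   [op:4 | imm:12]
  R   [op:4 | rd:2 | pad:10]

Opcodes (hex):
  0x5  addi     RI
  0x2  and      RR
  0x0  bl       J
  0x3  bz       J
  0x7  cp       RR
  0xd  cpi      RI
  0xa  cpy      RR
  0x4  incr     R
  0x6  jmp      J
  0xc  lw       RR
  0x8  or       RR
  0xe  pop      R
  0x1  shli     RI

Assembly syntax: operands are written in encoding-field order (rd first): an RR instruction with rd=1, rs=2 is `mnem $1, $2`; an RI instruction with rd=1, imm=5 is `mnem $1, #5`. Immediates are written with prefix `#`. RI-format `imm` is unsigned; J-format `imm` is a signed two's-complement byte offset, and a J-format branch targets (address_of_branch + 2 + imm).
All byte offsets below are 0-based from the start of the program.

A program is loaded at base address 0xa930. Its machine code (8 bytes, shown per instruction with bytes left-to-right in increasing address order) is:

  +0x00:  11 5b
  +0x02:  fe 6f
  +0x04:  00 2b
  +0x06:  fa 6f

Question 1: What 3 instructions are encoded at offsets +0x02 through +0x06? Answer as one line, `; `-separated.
off 0x02: read fe 6f as little → 0x6ffe
  top 4b → 0x6 → jmp [J]
  [11:0] imm=4094 (s12→-2) = #-2
off 0x04: read 00 2b as little → 0x2b00
  top 4b → 0x2 → and [RR]
  [11:10] rd=2 = $2
  [9:8] rs=3 = $3
off 0x06: read fa 6f as little → 0x6ffa
  top 4b → 0x6 → jmp [J]
  [11:0] imm=4090 (s12→-6) = #-6

jmp #-2; and $2, $3; jmp #-6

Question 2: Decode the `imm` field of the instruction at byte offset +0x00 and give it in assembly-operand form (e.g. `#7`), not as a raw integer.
off 0x00: read 11 5b as little → 0x5b11
  op=0x5b11>>12=0x5 ⇒ addi (RI)
  rd@[11:10]=0x2 ⇒ $2
  imm@[9:0]=0x311 ⇒ #785

#785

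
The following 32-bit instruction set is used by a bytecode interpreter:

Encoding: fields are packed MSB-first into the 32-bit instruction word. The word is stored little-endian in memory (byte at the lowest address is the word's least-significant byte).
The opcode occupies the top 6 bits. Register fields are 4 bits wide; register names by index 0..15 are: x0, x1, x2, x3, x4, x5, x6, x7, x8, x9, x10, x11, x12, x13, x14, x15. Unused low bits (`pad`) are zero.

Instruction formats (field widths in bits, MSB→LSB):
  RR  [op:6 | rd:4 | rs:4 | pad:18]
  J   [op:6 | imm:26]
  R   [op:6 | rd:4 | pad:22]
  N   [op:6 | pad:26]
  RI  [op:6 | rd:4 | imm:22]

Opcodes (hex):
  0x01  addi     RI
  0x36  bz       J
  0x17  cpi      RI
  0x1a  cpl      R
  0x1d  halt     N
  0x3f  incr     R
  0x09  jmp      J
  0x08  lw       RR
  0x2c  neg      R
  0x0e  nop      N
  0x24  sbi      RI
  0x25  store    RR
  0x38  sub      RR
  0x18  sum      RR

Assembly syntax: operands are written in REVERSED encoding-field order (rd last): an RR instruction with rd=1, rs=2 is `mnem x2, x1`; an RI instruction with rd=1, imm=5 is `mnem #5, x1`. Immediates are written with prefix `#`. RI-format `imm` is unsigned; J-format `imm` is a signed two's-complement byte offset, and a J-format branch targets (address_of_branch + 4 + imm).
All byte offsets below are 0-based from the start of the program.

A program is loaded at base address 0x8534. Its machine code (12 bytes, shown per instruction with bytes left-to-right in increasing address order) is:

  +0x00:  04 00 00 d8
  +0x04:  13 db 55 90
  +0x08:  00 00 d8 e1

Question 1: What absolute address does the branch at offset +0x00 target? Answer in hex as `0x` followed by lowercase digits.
[00] 04 00 00 d8 → 0xd8000004
  opcode bits[31:26]=0x36: bz/J
  imm@[25:0]=0x4 ⇒ #4
  target = base 0x8534 + off 0x00 + 4 + imm 4 = 0x853c

0x853c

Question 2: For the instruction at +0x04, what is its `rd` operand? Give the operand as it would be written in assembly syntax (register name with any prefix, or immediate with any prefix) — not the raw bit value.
off 0x04: read 13 db 55 90 as little → 0x9055db13
  top 6b → 0x24 → sbi [RI]
  [25:22] rd=1 = x1
  [21:0] imm=1432339 = #1432339

x1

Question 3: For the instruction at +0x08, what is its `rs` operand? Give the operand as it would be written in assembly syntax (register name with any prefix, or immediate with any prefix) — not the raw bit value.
off 0x08: read 00 00 d8 e1 as little → 0xe1d80000
  opcode bits[31:26]=0x38: sub/RR
  [25:22] rd=7 = x7
  [21:18] rs=6 = x6

x6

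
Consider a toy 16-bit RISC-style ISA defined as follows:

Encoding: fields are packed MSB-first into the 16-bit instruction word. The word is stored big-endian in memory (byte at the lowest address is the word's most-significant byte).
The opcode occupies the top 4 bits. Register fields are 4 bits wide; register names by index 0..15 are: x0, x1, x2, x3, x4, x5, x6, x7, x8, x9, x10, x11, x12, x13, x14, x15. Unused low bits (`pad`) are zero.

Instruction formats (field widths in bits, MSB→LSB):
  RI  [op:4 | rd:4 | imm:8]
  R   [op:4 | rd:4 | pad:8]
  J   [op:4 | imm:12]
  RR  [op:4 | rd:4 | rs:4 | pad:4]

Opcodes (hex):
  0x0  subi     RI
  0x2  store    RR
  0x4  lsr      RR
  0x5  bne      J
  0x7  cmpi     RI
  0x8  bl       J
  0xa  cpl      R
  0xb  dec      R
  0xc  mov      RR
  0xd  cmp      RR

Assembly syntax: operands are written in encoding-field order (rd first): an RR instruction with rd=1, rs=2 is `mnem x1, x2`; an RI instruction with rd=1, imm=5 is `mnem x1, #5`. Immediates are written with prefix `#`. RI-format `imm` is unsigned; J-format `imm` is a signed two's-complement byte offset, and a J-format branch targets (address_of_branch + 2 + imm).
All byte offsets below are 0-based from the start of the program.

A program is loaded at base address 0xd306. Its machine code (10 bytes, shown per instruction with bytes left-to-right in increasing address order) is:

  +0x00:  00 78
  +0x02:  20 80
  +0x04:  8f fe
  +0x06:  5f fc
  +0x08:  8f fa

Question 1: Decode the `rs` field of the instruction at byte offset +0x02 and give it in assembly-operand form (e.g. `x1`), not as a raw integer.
x8

+0x02: 20 80 ⇒ word 0x2080 (big)
  op=0x2080>>12=0x2 ⇒ store (RR)
  rd@[11:8]=0x0 ⇒ x0
  rs@[7:4]=0x8 ⇒ x8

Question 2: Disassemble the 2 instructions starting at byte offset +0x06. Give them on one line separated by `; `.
@+06  big-endian(5f fc) = 0x5ffc
  opcode bits[15:12]=0x5: bne/J
  imm: (w>>0)&0xfff=0xffc (s12→-4) → #-4
@+08  big-endian(8f fa) = 0x8ffa
  opcode bits[15:12]=0x8: bl/J
  imm: (w>>0)&0xfff=0xffa (s12→-6) → #-6

bne #-4; bl #-6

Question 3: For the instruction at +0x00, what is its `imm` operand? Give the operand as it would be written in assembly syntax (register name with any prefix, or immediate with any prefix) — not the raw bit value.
#120

+0x00: 00 78 ⇒ word 0x0078 (big)
  top 4b → 0x0 → subi [RI]
  rd: (w>>8)&0xf=0x0 → x0
  imm: (w>>0)&0xff=0x78 → #120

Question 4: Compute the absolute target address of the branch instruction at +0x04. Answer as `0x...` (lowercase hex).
[04] 8f fe → 0x8ffe
  opcode bits[15:12]=0x8: bl/J
  imm@[11:0]=0xffe (s12→-2) ⇒ #-2
  target = base 0xd306 + off 0x04 + 2 + imm -2 = 0xd30a

0xd30a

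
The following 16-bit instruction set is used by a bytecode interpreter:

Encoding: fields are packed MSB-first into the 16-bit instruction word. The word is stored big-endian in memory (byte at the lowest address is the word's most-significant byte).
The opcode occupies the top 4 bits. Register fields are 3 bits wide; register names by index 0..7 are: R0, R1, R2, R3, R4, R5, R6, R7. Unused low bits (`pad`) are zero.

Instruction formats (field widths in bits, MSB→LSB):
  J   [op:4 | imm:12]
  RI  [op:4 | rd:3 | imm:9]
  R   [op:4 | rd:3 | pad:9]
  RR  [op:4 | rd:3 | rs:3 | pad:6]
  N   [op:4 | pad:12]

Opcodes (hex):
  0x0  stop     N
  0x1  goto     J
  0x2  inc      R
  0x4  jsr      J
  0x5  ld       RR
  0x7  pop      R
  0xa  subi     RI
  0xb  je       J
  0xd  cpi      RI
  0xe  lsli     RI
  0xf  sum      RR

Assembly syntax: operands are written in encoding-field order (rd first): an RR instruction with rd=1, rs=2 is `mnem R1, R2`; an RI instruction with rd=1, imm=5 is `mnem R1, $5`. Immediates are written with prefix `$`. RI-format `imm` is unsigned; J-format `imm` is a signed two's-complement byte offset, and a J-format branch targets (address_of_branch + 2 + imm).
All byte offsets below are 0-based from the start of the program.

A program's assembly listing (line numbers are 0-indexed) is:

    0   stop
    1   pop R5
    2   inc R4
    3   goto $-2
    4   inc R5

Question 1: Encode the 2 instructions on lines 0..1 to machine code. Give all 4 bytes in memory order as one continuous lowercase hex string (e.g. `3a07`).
00007a00

L0: stop op=0x0:4|pad=0:12 ⇒ 0x0000 ⇒ big 00 00
L1: pop op=0x7:4|rd=5:3|pad=0:9 ⇒ 0x7a00 ⇒ big 7a 00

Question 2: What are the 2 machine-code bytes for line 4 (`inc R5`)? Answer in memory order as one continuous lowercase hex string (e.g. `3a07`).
4. inc fields op=0x2:4|rd=5:3|pad=0:9 → word 2a00h → 2a 00

2a00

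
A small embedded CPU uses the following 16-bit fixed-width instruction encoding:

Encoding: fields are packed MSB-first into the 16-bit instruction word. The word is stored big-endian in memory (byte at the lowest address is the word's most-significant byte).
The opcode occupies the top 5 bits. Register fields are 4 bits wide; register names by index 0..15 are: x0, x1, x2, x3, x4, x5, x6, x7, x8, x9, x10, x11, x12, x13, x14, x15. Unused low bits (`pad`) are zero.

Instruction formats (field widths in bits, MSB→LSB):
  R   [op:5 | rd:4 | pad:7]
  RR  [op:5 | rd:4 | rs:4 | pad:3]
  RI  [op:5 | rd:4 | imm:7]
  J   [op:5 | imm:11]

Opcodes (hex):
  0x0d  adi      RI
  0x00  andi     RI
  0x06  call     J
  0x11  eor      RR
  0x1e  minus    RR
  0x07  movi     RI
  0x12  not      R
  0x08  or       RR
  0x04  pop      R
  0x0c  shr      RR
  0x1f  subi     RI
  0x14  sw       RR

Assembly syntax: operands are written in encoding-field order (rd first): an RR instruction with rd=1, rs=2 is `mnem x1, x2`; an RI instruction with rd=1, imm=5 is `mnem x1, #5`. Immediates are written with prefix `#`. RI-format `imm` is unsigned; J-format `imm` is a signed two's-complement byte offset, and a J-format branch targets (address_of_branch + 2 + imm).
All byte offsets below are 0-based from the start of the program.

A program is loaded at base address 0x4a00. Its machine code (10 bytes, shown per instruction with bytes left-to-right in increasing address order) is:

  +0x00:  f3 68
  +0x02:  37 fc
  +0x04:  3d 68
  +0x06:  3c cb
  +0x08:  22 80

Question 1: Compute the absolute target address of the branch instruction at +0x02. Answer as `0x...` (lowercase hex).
+0x02: 37 fc ⇒ word 0x37fc (big)
  opcode bits[15:11]=0x6: call/J
  imm: (w>>0)&0x7ff=0x7fc (s11→-4) → #-4
  target = base 0x4a00 + off 0x02 + 2 + imm -4 = 0x4a00

0x4a00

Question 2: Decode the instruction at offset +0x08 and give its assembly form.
+0x08: 22 80 ⇒ word 0x2280 (big)
  op=0x2280>>11=0x4 ⇒ pop (R)
  rd: (w>>7)&0xf=0x5 → x5

pop x5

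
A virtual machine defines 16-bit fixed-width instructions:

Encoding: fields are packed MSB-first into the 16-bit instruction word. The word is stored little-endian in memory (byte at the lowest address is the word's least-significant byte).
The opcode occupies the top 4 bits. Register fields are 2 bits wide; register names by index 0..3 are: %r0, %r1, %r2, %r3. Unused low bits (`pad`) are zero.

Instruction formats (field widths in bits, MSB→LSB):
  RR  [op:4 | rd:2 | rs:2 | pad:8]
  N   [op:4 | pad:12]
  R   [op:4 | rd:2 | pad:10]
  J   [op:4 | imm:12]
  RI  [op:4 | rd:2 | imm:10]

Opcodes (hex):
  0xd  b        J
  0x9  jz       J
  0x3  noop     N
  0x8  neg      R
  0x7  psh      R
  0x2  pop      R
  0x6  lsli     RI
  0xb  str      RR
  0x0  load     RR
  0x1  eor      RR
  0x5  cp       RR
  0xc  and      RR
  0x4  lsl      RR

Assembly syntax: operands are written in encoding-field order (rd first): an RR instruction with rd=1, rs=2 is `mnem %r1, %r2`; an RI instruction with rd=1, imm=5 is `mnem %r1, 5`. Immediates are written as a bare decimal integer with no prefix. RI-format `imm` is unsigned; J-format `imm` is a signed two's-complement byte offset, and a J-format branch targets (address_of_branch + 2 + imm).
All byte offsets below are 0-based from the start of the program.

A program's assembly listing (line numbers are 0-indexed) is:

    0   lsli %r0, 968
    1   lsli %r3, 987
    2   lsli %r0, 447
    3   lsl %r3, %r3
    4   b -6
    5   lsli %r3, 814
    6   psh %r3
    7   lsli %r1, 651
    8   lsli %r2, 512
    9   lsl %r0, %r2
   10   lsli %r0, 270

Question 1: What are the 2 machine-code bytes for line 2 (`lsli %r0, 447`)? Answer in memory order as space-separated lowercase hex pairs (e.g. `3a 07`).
L2: lsli op=0x6:4|rd=0:2|imm=447:10 ⇒ 0x61bf ⇒ little bf 61

bf 61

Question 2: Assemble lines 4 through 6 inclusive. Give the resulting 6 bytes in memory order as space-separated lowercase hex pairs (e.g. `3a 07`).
fa df 2e 6f 00 7c

L4: b op=0xd:4|imm=-6:12 ⇒ 0xdffa ⇒ little fa df
L5: lsli op=0x6:4|rd=3:2|imm=814:10 ⇒ 0x6f2e ⇒ little 2e 6f
L6: psh op=0x7:4|rd=3:2|pad=0:10 ⇒ 0x7c00 ⇒ little 00 7c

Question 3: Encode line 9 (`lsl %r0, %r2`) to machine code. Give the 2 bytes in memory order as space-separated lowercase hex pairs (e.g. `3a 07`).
L9: lsl op=0x4:4|rd=0:2|rs=2:2|pad=0:8 ⇒ 0x4200 ⇒ little 00 42

00 42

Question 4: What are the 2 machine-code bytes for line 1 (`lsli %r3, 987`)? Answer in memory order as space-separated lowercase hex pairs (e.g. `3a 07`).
line 1 (lsli): pack op=0x6:4|rd=3:2|imm=987:10 = 0x6fdb; little→ db 6f

db 6f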